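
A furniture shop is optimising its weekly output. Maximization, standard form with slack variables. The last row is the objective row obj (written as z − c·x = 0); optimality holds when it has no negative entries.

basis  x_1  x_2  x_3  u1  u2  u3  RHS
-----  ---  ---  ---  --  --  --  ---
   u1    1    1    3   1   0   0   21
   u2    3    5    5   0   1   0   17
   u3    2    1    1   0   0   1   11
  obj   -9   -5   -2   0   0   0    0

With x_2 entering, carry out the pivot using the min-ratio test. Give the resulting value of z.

17

Ratio test on column x_2 — row 1: 21/1 = 21; row 2: 17/5 = 17/5; row 3: 11/1 = 11. Minimum is 17/5 at row 2 (u2 leaves); pivot element 5.
Pivot on row 2; the obj-row RHS becomes 0 − (-5)·(17/5) = 17.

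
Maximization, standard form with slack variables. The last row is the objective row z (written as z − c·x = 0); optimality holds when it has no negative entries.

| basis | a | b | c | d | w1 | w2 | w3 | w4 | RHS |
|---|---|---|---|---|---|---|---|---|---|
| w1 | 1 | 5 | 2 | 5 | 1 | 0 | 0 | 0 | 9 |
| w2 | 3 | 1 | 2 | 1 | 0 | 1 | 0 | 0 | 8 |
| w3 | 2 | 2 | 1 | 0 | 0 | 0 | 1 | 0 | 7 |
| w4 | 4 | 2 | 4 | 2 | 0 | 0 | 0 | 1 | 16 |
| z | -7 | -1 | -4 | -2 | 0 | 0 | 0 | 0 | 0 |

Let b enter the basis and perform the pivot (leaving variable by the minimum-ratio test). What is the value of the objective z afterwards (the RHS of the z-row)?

Ratio test on column b — row 1: 9/5 = 9/5; row 2: 8/1 = 8; row 3: 7/2 = 7/2; row 4: 16/2 = 8. Minimum is 9/5 at row 1 (w1 leaves); pivot element 5.
Pivot on row 1; the z-row RHS becomes 0 − (-1)·(9/5) = 9/5.

9/5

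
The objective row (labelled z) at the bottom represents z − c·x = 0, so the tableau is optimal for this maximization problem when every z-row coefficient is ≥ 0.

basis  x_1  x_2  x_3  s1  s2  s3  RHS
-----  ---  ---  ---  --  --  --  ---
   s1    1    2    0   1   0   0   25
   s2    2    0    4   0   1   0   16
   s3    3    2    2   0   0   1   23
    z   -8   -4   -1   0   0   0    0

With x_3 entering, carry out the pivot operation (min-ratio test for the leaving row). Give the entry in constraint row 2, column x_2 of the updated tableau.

Ratio test on column x_3 — row 1: entry 0 ≤ 0; row 2: 16/4 = 4; row 3: 23/2 = 23/2. Minimum is 4 at row 2 (s2 leaves); pivot element 4.
Divide row 2 by 4; eliminate column x_3 from the other rows.
In the new row 2, the x_2 entry is the old entry divided by the pivot: 0/4 = 0.

0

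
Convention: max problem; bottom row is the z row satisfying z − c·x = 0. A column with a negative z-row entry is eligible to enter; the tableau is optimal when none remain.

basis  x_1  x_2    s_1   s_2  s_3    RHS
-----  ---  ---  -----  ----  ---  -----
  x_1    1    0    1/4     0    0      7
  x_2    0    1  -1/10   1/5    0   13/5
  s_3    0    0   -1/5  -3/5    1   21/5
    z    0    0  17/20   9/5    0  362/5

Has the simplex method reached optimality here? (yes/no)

yes

Every z-row coefficient is ≥ 0, so the tableau is optimal.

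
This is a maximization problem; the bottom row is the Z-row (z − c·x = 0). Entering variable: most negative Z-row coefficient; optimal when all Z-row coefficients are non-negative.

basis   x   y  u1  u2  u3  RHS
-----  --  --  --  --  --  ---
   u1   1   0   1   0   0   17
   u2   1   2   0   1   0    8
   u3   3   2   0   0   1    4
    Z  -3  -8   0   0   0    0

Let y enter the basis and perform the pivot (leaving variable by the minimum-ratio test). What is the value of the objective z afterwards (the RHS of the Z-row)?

16

Ratio test on column y — row 1: entry 0 ≤ 0; row 2: 8/2 = 4; row 3: 4/2 = 2. Minimum is 2 at row 3 (u3 leaves); pivot element 2.
Pivot on row 3; the Z-row RHS becomes 0 − (-8)·2 = 16.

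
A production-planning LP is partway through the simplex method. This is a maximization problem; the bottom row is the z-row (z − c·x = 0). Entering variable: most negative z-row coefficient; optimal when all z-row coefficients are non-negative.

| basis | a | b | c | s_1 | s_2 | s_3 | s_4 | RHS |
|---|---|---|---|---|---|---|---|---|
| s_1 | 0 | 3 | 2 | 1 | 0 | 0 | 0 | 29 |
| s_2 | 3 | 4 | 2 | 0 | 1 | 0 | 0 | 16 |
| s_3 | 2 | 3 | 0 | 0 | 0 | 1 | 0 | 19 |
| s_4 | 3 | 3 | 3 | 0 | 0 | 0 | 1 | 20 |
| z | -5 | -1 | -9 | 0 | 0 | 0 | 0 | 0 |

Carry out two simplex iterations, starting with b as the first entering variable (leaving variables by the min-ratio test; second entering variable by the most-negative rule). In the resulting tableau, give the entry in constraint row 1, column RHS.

43/3

Ratio test on column b — row 1: 29/3 = 29/3; row 2: 16/4 = 4; row 3: 19/3 = 19/3; row 4: 20/3 = 20/3. Minimum is 4 at row 2 (s_2 leaves); pivot element 4.
Divide row 2 by 4; eliminate column b from the other rows.
Second iteration: most negative z-row entry is -17/2 in column c, so c enters.
Ratio test on column c — row 1: 17/(1/2) = 34; row 2: 4/(1/2) = 8; row 3: entry -3/2 ≤ 0; row 4: 8/(3/2) = 16/3. Minimum is 16/3 at row 4 (s_4 leaves); pivot element 3/2.
Divide row 4 by 3/2; eliminate column c from the other rows.
After both pivots, the entry at constraint row 1, column RHS is 43/3.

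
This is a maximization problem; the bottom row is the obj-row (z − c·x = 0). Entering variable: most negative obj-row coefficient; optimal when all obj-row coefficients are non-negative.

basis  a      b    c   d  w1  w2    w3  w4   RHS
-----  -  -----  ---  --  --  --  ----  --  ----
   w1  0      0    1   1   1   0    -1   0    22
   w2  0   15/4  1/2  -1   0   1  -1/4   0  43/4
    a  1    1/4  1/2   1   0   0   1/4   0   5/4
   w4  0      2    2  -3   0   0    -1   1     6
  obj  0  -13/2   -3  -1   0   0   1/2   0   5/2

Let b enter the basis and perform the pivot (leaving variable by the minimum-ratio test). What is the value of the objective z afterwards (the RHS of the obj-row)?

Ratio test on column b — row 1: entry 0 ≤ 0; row 2: (43/4)/(15/4) = 43/15; row 3: (5/4)/(1/4) = 5; row 4: 6/2 = 3. Minimum is 43/15 at row 2 (w2 leaves); pivot element 15/4.
Pivot on row 2; the obj-row RHS becomes 5/2 − (-13/2)·(43/15) = 317/15.

317/15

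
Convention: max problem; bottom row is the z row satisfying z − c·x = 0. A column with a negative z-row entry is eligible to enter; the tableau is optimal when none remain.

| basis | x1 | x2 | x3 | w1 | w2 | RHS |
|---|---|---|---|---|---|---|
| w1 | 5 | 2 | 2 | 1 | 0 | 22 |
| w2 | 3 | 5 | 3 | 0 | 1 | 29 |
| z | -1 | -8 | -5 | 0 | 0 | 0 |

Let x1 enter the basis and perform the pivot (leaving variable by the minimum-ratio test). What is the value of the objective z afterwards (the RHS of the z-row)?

22/5

Ratio test on column x1 — row 1: 22/5 = 22/5; row 2: 29/3 = 29/3. Minimum is 22/5 at row 1 (w1 leaves); pivot element 5.
Pivot on row 1; the z-row RHS becomes 0 − (-1)·(22/5) = 22/5.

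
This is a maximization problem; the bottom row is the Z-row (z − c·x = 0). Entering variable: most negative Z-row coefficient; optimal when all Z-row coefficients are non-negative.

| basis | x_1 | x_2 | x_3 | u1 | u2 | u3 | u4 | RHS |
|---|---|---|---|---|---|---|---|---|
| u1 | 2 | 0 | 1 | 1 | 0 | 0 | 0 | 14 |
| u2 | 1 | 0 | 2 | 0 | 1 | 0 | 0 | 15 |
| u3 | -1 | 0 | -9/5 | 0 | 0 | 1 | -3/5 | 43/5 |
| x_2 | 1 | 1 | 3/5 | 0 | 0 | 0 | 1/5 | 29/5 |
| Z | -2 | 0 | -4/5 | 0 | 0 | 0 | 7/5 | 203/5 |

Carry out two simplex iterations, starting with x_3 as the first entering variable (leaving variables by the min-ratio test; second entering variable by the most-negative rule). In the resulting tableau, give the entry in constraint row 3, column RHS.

Ratio test on column x_3 — row 1: 14/1 = 14; row 2: 15/2 = 15/2; row 3: entry -9/5 ≤ 0; row 4: (29/5)/(3/5) = 29/3. Minimum is 15/2 at row 2 (u2 leaves); pivot element 2.
Divide row 2 by 2; eliminate column x_3 from the other rows.
Second iteration: most negative Z-row entry is -8/5 in column x_1, so x_1 enters.
Ratio test on column x_1 — row 1: (13/2)/(3/2) = 13/3; row 2: (15/2)/(1/2) = 15; row 3: entry -1/10 ≤ 0; row 4: (13/10)/(7/10) = 13/7. Minimum is 13/7 at row 4 (x_2 leaves); pivot element 7/10.
Divide row 4 by 7/10; eliminate column x_1 from the other rows.
After both pivots, the entry at constraint row 3, column RHS is 156/7.

156/7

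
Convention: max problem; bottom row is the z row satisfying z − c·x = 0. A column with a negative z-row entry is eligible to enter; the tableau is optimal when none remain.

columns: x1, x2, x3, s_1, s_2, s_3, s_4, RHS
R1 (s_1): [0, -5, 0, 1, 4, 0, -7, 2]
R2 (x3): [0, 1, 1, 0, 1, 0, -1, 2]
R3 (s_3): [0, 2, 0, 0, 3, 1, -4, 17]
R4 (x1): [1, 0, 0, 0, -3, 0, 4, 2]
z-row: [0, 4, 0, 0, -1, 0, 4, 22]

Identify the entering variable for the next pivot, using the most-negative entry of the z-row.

s_2

Negative z-row entries: s_2: -1.
The most negative is -1 in column s_2, so s_2 enters.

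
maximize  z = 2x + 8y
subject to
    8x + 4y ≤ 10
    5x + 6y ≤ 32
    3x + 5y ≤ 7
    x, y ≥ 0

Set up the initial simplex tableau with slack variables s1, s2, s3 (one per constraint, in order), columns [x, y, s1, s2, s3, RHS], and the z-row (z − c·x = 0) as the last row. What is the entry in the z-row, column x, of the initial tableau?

-2

The z-row carries the negated objective coefficients: the x entry is -2.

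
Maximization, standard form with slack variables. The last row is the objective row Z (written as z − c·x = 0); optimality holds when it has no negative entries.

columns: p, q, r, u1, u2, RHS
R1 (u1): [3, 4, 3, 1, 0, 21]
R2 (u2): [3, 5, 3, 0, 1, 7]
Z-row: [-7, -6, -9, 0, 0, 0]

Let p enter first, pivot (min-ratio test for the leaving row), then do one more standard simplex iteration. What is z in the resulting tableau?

21

Ratio test on column p — row 1: 21/3 = 7; row 2: 7/3 = 7/3. Minimum is 7/3 at row 2 (u2 leaves); pivot element 3.
Pivot on row 2; the Z-row RHS becomes 0 − (-7)·(7/3) = 49/3.
Next entering variable (most negative Z-row entry -2): r.
Ratio test on column r — row 1: entry 0 ≤ 0; row 2: (7/3)/1 = 7/3. Minimum is 7/3 at row 2 (p leaves); pivot element 1.
After the second pivot the Z-row RHS is 49/3 − (-2)·(7/3) = 21.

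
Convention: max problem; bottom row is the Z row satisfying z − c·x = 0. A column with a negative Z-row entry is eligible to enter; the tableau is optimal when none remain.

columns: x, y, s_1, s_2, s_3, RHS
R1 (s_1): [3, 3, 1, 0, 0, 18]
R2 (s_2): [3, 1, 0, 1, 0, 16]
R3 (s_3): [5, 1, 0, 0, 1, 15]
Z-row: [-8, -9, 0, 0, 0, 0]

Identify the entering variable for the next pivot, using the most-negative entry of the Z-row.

Negative Z-row entries: x: -8, y: -9.
The most negative is -9 in column y, so y enters.

y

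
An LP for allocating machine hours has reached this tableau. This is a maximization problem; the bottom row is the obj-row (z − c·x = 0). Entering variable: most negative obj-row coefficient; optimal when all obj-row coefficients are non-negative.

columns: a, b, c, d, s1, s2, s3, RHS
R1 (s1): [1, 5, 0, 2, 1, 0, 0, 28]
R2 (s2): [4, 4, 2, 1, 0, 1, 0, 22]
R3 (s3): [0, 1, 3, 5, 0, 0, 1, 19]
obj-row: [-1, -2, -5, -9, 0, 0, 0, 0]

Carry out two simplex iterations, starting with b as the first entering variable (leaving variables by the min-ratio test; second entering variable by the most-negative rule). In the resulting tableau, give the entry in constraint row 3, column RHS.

31/3

Ratio test on column b — row 1: 28/5 = 28/5; row 2: 22/4 = 11/2; row 3: 19/1 = 19. Minimum is 11/2 at row 2 (s2 leaves); pivot element 4.
Divide row 2 by 4; eliminate column b from the other rows.
Second iteration: most negative obj-row entry is -17/2 in column d, so d enters.
Ratio test on column d — row 1: (1/2)/(3/4) = 2/3; row 2: (11/2)/(1/4) = 22; row 3: (27/2)/(19/4) = 54/19. Minimum is 2/3 at row 1 (s1 leaves); pivot element 3/4.
Divide row 1 by 3/4; eliminate column d from the other rows.
After both pivots, the entry at constraint row 3, column RHS is 31/3.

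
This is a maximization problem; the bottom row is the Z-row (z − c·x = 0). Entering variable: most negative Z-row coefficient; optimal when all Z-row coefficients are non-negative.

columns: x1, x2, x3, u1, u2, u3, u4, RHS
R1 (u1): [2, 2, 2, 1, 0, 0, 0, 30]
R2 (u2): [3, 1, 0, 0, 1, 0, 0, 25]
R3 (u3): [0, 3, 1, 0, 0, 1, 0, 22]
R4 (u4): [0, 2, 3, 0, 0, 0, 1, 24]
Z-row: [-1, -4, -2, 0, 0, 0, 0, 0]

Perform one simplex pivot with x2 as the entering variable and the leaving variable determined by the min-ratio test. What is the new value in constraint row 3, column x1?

0

Ratio test on column x2 — row 1: 30/2 = 15; row 2: 25/1 = 25; row 3: 22/3 = 22/3; row 4: 24/2 = 12. Minimum is 22/3 at row 3 (u3 leaves); pivot element 3.
Divide row 3 by 3; eliminate column x2 from the other rows.
In the new row 3, the x1 entry is the old entry divided by the pivot: 0/3 = 0.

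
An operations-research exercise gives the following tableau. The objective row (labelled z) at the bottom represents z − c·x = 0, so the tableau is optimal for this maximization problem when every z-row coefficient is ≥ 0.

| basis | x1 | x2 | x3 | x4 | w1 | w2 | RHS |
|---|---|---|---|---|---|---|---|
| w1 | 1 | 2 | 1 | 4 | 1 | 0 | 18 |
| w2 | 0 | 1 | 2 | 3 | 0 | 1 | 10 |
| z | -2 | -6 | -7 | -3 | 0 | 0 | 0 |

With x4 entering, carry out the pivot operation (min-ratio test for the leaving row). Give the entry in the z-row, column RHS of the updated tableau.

10

Ratio test on column x4 — row 1: 18/4 = 9/2; row 2: 10/3 = 10/3. Minimum is 10/3 at row 2 (w2 leaves); pivot element 3.
Divide row 2 by 3; eliminate column x4 from the other rows.
z-row update in column RHS: 0 − (-3)·(10/3) = 10.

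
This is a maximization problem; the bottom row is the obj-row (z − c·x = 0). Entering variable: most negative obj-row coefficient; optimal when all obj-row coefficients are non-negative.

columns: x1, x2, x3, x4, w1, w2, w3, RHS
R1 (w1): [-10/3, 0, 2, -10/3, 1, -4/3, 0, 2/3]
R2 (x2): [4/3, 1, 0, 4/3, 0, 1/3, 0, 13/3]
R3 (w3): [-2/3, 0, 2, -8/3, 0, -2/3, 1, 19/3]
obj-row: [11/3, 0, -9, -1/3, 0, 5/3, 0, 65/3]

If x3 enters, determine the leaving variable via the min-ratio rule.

Column x3 entries and ratios — w1: (2/3)/2 = 1/3; x2: 0 ≤ 0, skip; w3: (19/3)/2 = 19/6.
Smallest ratio is 1/3 in the row of w1, so w1 leaves.

w1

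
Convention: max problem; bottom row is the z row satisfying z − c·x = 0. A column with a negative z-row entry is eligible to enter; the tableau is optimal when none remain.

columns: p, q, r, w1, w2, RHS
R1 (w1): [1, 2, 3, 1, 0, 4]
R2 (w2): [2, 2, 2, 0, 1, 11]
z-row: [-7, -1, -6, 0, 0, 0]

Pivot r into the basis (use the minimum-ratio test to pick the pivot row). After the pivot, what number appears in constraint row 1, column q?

2/3

Ratio test on column r — row 1: 4/3 = 4/3; row 2: 11/2 = 11/2. Minimum is 4/3 at row 1 (w1 leaves); pivot element 3.
Divide row 1 by 3; eliminate column r from the other rows.
In the new row 1, the q entry is the old entry divided by the pivot: 2/3 = 2/3.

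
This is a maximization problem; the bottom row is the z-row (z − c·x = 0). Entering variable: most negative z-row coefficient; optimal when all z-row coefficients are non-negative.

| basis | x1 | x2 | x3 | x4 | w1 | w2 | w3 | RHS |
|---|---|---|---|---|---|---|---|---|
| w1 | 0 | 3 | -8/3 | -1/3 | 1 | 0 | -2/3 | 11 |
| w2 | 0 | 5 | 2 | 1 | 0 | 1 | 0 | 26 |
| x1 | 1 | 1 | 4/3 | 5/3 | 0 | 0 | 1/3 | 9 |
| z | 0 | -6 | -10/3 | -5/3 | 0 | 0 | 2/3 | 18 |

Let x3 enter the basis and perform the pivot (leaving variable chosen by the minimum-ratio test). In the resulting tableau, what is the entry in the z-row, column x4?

5/2

Ratio test on column x3 — row 1: entry -8/3 ≤ 0; row 2: 26/2 = 13; row 3: 9/(4/3) = 27/4. Minimum is 27/4 at row 3 (x1 leaves); pivot element 4/3.
Divide row 3 by 4/3; eliminate column x3 from the other rows.
z-row update in column x4: -5/3 − (-10/3)·(5/4) = 5/2.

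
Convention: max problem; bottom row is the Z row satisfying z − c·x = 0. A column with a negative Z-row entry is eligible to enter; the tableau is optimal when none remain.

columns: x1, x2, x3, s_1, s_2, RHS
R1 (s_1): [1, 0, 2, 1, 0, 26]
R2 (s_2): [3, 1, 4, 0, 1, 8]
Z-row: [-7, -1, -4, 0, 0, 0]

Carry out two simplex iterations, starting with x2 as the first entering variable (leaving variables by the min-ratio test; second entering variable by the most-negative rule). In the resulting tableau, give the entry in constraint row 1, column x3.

2/3

Ratio test on column x2 — row 1: entry 0 ≤ 0; row 2: 8/1 = 8. Minimum is 8 at row 2 (s_2 leaves); pivot element 1.
Divide row 2 by 1; eliminate column x2 from the other rows.
Second iteration: most negative Z-row entry is -4 in column x1, so x1 enters.
Ratio test on column x1 — row 1: 26/1 = 26; row 2: 8/3 = 8/3. Minimum is 8/3 at row 2 (x2 leaves); pivot element 3.
Divide row 2 by 3; eliminate column x1 from the other rows.
After both pivots, the entry at constraint row 1, column x3 is 2/3.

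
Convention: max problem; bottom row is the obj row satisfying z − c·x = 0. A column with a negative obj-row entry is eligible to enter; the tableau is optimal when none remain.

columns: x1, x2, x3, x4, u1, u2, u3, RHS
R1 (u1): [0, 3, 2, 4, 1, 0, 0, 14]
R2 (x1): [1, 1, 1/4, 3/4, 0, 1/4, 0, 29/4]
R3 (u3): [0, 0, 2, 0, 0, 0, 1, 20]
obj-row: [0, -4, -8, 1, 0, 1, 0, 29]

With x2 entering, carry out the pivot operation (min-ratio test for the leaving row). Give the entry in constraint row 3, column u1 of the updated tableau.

Ratio test on column x2 — row 1: 14/3 = 14/3; row 2: (29/4)/1 = 29/4; row 3: entry 0 ≤ 0. Minimum is 14/3 at row 1 (u1 leaves); pivot element 3.
Divide row 1 by 3; eliminate column x2 from the other rows.
Row 3 update in column u1: 0 − 0·(1/3) = 0.

0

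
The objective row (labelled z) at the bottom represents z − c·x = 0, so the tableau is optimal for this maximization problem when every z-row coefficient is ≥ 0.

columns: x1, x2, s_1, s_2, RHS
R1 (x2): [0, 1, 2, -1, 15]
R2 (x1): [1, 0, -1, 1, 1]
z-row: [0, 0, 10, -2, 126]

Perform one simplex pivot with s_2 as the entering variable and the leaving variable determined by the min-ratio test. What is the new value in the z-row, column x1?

2

Ratio test on column s_2 — row 1: entry -1 ≤ 0; row 2: 1/1 = 1. Minimum is 1 at row 2 (x1 leaves); pivot element 1.
Divide row 2 by 1; eliminate column s_2 from the other rows.
z-row update in column x1: 0 − (-2)·1 = 2.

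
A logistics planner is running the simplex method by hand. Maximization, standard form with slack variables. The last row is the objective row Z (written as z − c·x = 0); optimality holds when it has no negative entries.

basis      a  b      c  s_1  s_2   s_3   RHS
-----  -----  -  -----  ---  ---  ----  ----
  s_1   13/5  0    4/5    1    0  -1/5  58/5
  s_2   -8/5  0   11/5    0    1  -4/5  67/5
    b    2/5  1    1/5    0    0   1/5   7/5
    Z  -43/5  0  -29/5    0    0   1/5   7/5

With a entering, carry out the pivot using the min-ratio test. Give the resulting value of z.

63/2

Ratio test on column a — row 1: (58/5)/(13/5) = 58/13; row 2: entry -8/5 ≤ 0; row 3: (7/5)/(2/5) = 7/2. Minimum is 7/2 at row 3 (b leaves); pivot element 2/5.
Pivot on row 3; the Z-row RHS becomes 7/5 − (-43/5)·(7/2) = 63/2.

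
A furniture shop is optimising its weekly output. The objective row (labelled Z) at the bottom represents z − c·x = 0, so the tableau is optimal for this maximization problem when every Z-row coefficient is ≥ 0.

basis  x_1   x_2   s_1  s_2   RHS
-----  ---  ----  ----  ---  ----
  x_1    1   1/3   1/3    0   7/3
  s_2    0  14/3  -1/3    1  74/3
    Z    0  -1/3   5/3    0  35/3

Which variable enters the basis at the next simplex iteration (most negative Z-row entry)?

Negative Z-row entries: x_2: -1/3.
The most negative is -1/3 in column x_2, so x_2 enters.

x_2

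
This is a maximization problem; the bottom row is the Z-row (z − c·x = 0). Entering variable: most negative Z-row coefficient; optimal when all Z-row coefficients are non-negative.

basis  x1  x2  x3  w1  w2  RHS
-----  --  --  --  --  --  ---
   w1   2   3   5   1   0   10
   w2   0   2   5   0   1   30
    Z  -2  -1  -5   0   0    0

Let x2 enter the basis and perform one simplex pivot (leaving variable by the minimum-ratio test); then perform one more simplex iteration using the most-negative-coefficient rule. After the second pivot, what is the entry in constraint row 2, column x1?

-2

Ratio test on column x2 — row 1: 10/3 = 10/3; row 2: 30/2 = 15. Minimum is 10/3 at row 1 (w1 leaves); pivot element 3.
Divide row 1 by 3; eliminate column x2 from the other rows.
Second iteration: most negative Z-row entry is -10/3 in column x3, so x3 enters.
Ratio test on column x3 — row 1: (10/3)/(5/3) = 2; row 2: (70/3)/(5/3) = 14. Minimum is 2 at row 1 (x2 leaves); pivot element 5/3.
Divide row 1 by 5/3; eliminate column x3 from the other rows.
After both pivots, the entry at constraint row 2, column x1 is -2.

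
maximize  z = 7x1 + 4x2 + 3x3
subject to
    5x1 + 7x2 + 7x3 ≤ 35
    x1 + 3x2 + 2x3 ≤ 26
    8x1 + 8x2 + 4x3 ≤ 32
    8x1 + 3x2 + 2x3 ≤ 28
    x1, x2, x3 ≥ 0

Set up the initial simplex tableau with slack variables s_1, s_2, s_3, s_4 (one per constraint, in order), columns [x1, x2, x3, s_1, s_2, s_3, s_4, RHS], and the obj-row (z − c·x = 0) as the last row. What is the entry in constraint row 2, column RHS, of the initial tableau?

26

The RHS of constraint 2 is b_2 = 26.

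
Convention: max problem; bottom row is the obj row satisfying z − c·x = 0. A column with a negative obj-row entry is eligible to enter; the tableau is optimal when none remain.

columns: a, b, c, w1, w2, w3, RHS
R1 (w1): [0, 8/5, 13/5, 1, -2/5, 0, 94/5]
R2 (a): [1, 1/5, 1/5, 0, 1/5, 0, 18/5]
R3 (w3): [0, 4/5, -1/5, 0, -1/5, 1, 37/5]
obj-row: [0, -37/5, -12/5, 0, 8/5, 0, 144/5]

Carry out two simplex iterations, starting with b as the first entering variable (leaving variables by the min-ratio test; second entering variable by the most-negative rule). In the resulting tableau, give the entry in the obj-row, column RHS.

1235/12

Ratio test on column b — row 1: (94/5)/(8/5) = 47/4; row 2: (18/5)/(1/5) = 18; row 3: (37/5)/(4/5) = 37/4. Minimum is 37/4 at row 3 (w3 leaves); pivot element 4/5.
Divide row 3 by 4/5; eliminate column b from the other rows.
Second iteration: most negative obj-row entry is -17/4 in column c, so c enters.
Ratio test on column c — row 1: 4/3 = 4/3; row 2: (7/4)/(1/4) = 7; row 3: entry -1/4 ≤ 0. Minimum is 4/3 at row 1 (w1 leaves); pivot element 3.
Divide row 1 by 3; eliminate column c from the other rows.
After both pivots, the entry at the obj-row, column RHS is 1235/12.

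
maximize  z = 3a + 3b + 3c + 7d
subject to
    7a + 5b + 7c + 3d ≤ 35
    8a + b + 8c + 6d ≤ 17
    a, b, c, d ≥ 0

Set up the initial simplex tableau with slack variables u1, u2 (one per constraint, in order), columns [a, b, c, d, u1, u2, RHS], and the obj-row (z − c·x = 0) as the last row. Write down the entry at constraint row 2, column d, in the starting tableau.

Constraint 2 has coefficient 6 on d.

6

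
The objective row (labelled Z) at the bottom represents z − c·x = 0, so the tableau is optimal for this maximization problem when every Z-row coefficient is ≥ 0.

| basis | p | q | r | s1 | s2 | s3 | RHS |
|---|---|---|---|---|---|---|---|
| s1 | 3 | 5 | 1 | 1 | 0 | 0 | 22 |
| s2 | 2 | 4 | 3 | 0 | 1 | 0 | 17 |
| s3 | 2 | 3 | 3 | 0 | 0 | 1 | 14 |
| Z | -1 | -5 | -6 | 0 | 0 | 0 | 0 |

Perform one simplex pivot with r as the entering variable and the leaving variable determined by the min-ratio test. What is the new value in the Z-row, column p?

Ratio test on column r — row 1: 22/1 = 22; row 2: 17/3 = 17/3; row 3: 14/3 = 14/3. Minimum is 14/3 at row 3 (s3 leaves); pivot element 3.
Divide row 3 by 3; eliminate column r from the other rows.
Z-row update in column p: -1 − (-6)·(2/3) = 3.

3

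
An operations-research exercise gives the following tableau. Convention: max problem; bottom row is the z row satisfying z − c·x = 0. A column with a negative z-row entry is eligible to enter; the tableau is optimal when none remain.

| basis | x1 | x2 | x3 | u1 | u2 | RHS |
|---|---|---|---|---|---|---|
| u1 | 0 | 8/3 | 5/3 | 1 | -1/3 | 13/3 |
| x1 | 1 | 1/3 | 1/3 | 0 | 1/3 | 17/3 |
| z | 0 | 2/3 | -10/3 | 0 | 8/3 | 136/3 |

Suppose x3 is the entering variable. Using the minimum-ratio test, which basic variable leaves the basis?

u1

Column x3 entries and ratios — u1: (13/3)/(5/3) = 13/5; x1: (17/3)/(1/3) = 17.
Smallest ratio is 13/5 in the row of u1, so u1 leaves.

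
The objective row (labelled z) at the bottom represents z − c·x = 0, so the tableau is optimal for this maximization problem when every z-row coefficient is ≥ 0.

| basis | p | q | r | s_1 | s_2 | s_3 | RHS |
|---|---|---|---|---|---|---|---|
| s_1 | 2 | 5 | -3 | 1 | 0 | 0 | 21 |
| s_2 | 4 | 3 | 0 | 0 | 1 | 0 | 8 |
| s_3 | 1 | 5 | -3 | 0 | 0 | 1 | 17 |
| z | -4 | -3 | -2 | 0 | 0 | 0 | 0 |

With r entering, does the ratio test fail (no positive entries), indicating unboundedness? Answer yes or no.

Every constraint-row entry in column r is ≤ 0, so increasing r is unbounded.

yes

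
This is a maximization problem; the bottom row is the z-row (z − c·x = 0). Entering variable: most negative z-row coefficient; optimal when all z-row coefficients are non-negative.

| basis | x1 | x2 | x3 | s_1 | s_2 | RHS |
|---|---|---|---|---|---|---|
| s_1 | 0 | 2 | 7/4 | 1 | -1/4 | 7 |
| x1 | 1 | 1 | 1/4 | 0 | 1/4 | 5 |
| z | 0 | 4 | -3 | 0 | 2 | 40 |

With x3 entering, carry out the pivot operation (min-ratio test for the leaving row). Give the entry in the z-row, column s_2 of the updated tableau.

11/7

Ratio test on column x3 — row 1: 7/(7/4) = 4; row 2: 5/(1/4) = 20. Minimum is 4 at row 1 (s_1 leaves); pivot element 7/4.
Divide row 1 by 7/4; eliminate column x3 from the other rows.
z-row update in column s_2: 2 − (-3)·(-1/7) = 11/7.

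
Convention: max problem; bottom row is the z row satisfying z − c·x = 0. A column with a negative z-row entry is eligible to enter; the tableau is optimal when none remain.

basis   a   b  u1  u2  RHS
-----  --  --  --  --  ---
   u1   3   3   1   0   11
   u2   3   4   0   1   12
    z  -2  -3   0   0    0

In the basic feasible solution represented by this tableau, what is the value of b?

0

b is not in the basis, so in the current basic feasible solution b = 0.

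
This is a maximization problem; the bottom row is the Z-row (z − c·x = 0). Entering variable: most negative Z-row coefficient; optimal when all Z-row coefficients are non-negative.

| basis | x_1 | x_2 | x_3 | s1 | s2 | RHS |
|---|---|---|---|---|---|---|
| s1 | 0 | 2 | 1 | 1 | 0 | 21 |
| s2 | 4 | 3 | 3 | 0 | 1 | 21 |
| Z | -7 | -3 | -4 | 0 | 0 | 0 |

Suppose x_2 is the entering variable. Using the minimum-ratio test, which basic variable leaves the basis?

Column x_2 entries and ratios — s1: 21/2 = 21/2; s2: 21/3 = 7.
Smallest ratio is 7 in the row of s2, so s2 leaves.

s2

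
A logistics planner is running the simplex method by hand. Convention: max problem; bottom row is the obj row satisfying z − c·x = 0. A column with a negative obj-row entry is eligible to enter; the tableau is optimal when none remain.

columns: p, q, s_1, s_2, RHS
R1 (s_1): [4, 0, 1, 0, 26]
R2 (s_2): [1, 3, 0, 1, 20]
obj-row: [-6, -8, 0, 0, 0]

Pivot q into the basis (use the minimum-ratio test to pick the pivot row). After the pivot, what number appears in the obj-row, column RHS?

Ratio test on column q — row 1: entry 0 ≤ 0; row 2: 20/3 = 20/3. Minimum is 20/3 at row 2 (s_2 leaves); pivot element 3.
Divide row 2 by 3; eliminate column q from the other rows.
obj-row update in column RHS: 0 − (-8)·(20/3) = 160/3.

160/3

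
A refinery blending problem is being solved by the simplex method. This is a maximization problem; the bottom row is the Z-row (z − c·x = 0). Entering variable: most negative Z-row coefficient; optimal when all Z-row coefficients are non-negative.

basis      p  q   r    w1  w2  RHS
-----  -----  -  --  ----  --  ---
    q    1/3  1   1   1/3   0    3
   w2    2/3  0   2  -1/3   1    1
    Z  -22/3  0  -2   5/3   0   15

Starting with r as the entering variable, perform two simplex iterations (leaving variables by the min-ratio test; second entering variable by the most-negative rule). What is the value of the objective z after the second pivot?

26

Ratio test on column r — row 1: 3/1 = 3; row 2: 1/2 = 1/2. Minimum is 1/2 at row 2 (w2 leaves); pivot element 2.
Pivot on row 2; the Z-row RHS becomes 15 − (-2)·(1/2) = 16.
Next entering variable (most negative Z-row entry -20/3): p.
Ratio test on column p — row 1: entry 0 ≤ 0; row 2: (1/2)/(1/3) = 3/2. Minimum is 3/2 at row 2 (r leaves); pivot element 1/3.
After the second pivot the Z-row RHS is 16 − (-20/3)·(3/2) = 26.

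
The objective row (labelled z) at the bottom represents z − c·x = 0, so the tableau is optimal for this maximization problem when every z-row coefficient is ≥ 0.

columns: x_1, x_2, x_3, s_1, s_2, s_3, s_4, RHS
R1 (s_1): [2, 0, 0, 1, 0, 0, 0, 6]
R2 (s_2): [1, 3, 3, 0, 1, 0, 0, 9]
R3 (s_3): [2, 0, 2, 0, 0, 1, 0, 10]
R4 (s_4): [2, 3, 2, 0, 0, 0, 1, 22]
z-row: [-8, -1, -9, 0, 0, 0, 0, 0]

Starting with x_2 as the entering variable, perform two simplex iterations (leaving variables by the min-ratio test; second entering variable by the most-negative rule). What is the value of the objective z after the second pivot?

27

Ratio test on column x_2 — row 1: entry 0 ≤ 0; row 2: 9/3 = 3; row 3: entry 0 ≤ 0; row 4: 22/3 = 22/3. Minimum is 3 at row 2 (s_2 leaves); pivot element 3.
Pivot on row 2; the z-row RHS becomes 0 − (-1)·3 = 3.
Next entering variable (most negative z-row entry -8): x_3.
Ratio test on column x_3 — row 1: entry 0 ≤ 0; row 2: 3/1 = 3; row 3: 10/2 = 5; row 4: entry -1 ≤ 0. Minimum is 3 at row 2 (x_2 leaves); pivot element 1.
After the second pivot the z-row RHS is 3 − (-8)·3 = 27.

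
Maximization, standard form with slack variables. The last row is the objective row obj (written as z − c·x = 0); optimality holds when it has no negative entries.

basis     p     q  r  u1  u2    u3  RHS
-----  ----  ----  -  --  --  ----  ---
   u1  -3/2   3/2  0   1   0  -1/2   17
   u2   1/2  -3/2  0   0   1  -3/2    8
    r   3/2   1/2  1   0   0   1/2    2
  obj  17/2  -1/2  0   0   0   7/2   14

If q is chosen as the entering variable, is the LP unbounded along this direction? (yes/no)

no

Column q has positive entries in row(s) 1, 3, so the ratio test bounds it — not unbounded.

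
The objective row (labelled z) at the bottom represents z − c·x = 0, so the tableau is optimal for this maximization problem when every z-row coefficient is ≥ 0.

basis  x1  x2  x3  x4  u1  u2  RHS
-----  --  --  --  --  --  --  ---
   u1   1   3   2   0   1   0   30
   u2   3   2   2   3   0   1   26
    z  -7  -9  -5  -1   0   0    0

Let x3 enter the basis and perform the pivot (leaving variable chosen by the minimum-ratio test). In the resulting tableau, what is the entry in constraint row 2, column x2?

1

Ratio test on column x3 — row 1: 30/2 = 15; row 2: 26/2 = 13. Minimum is 13 at row 2 (u2 leaves); pivot element 2.
Divide row 2 by 2; eliminate column x3 from the other rows.
In the new row 2, the x2 entry is the old entry divided by the pivot: 2/2 = 1.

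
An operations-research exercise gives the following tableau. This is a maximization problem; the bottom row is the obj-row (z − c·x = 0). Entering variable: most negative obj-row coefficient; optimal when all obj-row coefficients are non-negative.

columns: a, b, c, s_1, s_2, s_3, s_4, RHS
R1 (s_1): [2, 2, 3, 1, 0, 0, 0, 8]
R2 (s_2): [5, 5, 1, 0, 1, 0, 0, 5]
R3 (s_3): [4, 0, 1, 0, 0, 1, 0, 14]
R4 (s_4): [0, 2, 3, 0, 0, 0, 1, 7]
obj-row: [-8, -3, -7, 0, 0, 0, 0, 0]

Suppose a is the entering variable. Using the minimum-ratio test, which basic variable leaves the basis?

s_2

Column a entries and ratios — s_1: 8/2 = 4; s_2: 5/5 = 1; s_3: 14/4 = 7/2; s_4: 0 ≤ 0, skip.
Smallest ratio is 1 in the row of s_2, so s_2 leaves.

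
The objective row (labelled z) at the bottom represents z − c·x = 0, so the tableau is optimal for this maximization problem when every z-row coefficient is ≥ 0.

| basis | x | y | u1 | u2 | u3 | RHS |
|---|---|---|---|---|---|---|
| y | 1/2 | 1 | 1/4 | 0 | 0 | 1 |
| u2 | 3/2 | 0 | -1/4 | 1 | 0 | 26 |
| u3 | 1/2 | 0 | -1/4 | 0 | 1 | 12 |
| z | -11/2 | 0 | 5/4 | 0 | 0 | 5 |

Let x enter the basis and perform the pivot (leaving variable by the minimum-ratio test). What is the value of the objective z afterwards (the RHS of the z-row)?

16

Ratio test on column x — row 1: 1/(1/2) = 2; row 2: 26/(3/2) = 52/3; row 3: 12/(1/2) = 24. Minimum is 2 at row 1 (y leaves); pivot element 1/2.
Pivot on row 1; the z-row RHS becomes 5 − (-11/2)·2 = 16.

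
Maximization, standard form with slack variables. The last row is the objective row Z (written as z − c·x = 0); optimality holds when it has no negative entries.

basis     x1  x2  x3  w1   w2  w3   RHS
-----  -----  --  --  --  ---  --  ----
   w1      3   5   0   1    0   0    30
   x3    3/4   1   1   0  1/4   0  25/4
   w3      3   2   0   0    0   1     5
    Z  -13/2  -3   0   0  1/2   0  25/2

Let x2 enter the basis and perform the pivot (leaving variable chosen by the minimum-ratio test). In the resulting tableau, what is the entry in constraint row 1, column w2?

0

Ratio test on column x2 — row 1: 30/5 = 6; row 2: (25/4)/1 = 25/4; row 3: 5/2 = 5/2. Minimum is 5/2 at row 3 (w3 leaves); pivot element 2.
Divide row 3 by 2; eliminate column x2 from the other rows.
Row 1 update in column w2: 0 − 5·0 = 0.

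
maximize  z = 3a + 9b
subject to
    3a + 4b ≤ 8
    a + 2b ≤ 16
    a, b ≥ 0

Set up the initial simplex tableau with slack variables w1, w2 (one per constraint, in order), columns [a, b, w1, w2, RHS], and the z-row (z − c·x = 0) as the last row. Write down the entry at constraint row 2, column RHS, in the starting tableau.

The RHS of constraint 2 is b_2 = 16.

16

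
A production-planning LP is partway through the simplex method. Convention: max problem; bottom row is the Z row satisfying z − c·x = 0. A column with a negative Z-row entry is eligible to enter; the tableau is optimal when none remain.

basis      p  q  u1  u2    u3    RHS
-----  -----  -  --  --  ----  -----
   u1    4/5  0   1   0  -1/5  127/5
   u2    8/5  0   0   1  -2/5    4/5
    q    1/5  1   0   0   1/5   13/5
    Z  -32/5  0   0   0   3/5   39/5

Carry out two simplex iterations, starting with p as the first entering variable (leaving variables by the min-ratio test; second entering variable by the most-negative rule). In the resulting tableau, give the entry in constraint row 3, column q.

Ratio test on column p — row 1: (127/5)/(4/5) = 127/4; row 2: (4/5)/(8/5) = 1/2; row 3: (13/5)/(1/5) = 13. Minimum is 1/2 at row 2 (u2 leaves); pivot element 8/5.
Divide row 2 by 8/5; eliminate column p from the other rows.
Second iteration: most negative Z-row entry is -1 in column u3, so u3 enters.
Ratio test on column u3 — row 1: entry 0 ≤ 0; row 2: entry -1/4 ≤ 0; row 3: (5/2)/(1/4) = 10. Minimum is 10 at row 3 (q leaves); pivot element 1/4.
Divide row 3 by 1/4; eliminate column u3 from the other rows.
After both pivots, the entry at constraint row 3, column q is 4.

4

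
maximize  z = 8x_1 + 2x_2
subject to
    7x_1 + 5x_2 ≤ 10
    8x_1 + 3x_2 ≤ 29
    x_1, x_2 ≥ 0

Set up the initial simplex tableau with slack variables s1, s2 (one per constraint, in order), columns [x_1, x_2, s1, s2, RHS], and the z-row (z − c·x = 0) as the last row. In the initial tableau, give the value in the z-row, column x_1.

-8

The z-row carries the negated objective coefficients: the x_1 entry is -8.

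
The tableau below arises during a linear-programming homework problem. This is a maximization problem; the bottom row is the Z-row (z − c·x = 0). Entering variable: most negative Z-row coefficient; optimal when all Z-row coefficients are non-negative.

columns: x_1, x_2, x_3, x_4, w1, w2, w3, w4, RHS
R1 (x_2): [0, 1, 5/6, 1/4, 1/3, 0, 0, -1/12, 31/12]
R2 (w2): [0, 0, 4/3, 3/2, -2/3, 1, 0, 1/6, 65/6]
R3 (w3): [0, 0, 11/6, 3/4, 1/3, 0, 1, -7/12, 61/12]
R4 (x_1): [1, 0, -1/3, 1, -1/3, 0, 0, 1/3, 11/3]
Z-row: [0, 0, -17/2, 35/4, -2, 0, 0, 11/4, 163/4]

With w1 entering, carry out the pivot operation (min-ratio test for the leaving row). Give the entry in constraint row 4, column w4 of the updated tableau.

1/4

Ratio test on column w1 — row 1: (31/12)/(1/3) = 31/4; row 2: entry -2/3 ≤ 0; row 3: (61/12)/(1/3) = 61/4; row 4: entry -1/3 ≤ 0. Minimum is 31/4 at row 1 (x_2 leaves); pivot element 1/3.
Divide row 1 by 1/3; eliminate column w1 from the other rows.
Row 4 update in column w4: 1/3 − (-1/3)·(-1/4) = 1/4.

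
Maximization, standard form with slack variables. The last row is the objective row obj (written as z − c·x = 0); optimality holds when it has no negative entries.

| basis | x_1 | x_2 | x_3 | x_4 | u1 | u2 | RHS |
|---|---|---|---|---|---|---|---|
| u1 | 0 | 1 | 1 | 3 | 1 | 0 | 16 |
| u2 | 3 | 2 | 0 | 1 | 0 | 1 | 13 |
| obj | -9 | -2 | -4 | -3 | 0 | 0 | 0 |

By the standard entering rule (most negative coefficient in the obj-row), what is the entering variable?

Negative obj-row entries: x_1: -9, x_2: -2, x_3: -4, x_4: -3.
The most negative is -9 in column x_1, so x_1 enters.

x_1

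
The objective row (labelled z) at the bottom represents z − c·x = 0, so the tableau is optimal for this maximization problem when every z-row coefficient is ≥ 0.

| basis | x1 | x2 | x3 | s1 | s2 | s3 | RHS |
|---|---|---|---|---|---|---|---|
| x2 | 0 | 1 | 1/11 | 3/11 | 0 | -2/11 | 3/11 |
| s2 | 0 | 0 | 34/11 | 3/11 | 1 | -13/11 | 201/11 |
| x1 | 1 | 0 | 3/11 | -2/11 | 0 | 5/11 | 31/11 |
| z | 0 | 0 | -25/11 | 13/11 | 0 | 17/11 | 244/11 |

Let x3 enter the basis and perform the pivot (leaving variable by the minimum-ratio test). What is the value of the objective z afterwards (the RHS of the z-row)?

Ratio test on column x3 — row 1: (3/11)/(1/11) = 3; row 2: (201/11)/(34/11) = 201/34; row 3: (31/11)/(3/11) = 31/3. Minimum is 3 at row 1 (x2 leaves); pivot element 1/11.
Pivot on row 1; the z-row RHS becomes 244/11 − (-25/11)·3 = 29.

29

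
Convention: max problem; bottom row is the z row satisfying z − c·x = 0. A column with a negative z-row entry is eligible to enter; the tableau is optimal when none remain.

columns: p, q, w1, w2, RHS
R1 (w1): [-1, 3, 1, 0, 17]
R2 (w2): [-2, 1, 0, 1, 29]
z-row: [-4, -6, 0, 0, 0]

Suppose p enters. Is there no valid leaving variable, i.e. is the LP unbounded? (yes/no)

yes

Every constraint-row entry in column p is ≤ 0, so increasing p is unbounded.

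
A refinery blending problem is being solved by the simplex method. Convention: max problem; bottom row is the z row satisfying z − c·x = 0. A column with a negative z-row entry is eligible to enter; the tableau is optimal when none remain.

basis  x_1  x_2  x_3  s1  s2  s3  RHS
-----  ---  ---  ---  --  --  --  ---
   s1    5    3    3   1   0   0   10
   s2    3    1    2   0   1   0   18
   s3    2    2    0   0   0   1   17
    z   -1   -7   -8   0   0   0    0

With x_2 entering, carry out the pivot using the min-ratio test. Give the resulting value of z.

Ratio test on column x_2 — row 1: 10/3 = 10/3; row 2: 18/1 = 18; row 3: 17/2 = 17/2. Minimum is 10/3 at row 1 (s1 leaves); pivot element 3.
Pivot on row 1; the z-row RHS becomes 0 − (-7)·(10/3) = 70/3.

70/3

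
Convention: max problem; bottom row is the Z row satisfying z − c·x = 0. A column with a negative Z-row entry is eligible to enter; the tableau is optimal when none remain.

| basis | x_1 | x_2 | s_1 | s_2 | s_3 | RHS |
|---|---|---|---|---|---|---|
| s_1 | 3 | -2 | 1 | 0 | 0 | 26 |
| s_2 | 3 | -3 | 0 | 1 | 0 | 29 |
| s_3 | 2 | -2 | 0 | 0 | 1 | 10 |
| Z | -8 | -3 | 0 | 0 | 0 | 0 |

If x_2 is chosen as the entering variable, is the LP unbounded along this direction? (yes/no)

yes

Every constraint-row entry in column x_2 is ≤ 0, so increasing x_2 is unbounded.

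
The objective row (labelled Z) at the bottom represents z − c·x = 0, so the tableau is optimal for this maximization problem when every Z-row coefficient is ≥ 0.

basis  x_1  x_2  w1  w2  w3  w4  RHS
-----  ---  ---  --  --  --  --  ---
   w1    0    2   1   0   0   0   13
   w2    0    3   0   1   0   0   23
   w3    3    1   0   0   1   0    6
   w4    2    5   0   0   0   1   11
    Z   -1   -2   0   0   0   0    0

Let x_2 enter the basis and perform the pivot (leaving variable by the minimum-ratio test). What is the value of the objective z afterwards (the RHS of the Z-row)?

Ratio test on column x_2 — row 1: 13/2 = 13/2; row 2: 23/3 = 23/3; row 3: 6/1 = 6; row 4: 11/5 = 11/5. Minimum is 11/5 at row 4 (w4 leaves); pivot element 5.
Pivot on row 4; the Z-row RHS becomes 0 − (-2)·(11/5) = 22/5.

22/5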